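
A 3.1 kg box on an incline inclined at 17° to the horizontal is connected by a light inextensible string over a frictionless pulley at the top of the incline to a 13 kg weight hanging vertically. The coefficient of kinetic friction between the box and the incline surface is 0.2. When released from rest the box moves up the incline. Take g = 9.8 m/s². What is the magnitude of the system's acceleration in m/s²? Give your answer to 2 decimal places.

7.00 m/s²

For the box on the incline: the weight component along the slope is m₁g sin 17° = 3.1 × 9.8 × 0.2924 = 8.883 N and the normal force is N = m₁g cos 17° = 29.053 N.
Kinetic friction opposes the box's motion up the incline: f = μN = 0.2 × 29.053 = 5.811 N acting down the slope.
Newton's second law for the box (up-slope positive): T − 8.883 − 5.811 = 3.1 a. For the hanging weight (downward positive): 13 × 9.8 − T = 13 a.
Adding the two equations eliminates T: 112.706 = 16.1 a, so a = 7.0004 m/s².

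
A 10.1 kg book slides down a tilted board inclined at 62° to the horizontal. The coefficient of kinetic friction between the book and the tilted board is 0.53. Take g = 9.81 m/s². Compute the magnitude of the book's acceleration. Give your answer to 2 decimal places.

6.22 m/s²

Resolving the weight along the incline: the component pulling the book down the slope is mg sin 62° = 10.1 × 9.81 × 0.8829 = 87.479 N, and the normal force is N = mg cos 62° = 10.1 × 9.81 × 0.4695 = 46.519 N.
Kinetic friction acts up the slope with magnitude f = μN = 0.53 × 46.519 = 24.655 N.
Net force along the incline is 87.479 − 24.655 = 62.824 N, so a = 62.824 / 10.1 = 6.2202 m/s².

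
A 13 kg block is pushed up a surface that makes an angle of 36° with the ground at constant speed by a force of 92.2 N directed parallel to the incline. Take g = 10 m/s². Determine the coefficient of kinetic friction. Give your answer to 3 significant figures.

At constant speed ΣF = 0 along the incline. The applied 92.2 N acts up the slope; the weight component mg sin 36° = 76.412 N and kinetic friction μN both act down the slope.
So 92.2 = 76.412 + μ × 105.172, giving μ = (92.2 − 76.412) / 105.172 = 0.1501.

0.150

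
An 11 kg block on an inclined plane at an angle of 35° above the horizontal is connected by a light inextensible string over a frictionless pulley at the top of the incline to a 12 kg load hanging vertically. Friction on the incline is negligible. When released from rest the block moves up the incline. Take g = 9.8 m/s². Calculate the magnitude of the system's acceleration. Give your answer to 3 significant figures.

For the block on the incline: the weight component along the slope is m₁g sin 35° = 11 × 9.8 × 0.5736 = 61.834 N and the normal force is N = m₁g cos 35° = 88.305 N.
Newton's second law for the block (up-slope positive): T − 61.834 = 11 a. For the hanging load (downward positive): 12 × 9.8 − T = 12 a.
Adding the two equations eliminates T: 55.766 = 23 a, so a = 2.4246 m/s².

2.42 m/s²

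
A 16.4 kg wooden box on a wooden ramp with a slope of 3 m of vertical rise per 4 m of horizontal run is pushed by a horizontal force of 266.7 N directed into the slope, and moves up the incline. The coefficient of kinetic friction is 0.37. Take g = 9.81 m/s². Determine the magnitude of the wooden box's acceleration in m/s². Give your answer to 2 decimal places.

The horizontal push has components F cos 36.87° = 266.7 × 0.8000 = 213.360 N up the incline and F sin 36.87° = 266.7 × 0.6000 = 160.020 N pressing into the surface.
The normal force is therefore N = mg cos 36.87° + F sin 36.87° = 128.707 + 160.020 = 288.727 N, and kinetic friction down the slope is μN = 0.37 × 288.727 = 106.829 N.
Along the incline: F cos 36.87° − mg sin 36.87° − μN = ma, so 213.360 − 96.530 − 106.829 = 16.4 a, giving a = 0.6098 m/s².

0.61 m/s²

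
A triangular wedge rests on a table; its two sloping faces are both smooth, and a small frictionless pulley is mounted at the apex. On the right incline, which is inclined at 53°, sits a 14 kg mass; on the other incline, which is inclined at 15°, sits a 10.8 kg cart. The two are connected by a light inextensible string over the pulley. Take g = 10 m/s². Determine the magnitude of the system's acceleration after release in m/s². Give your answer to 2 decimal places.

Resolve each weight along its own incline: the 14 kg mass has component 14 × 10 × sin 53° = 111.809 N down its slope, and the 10.8 kg mass has 10.8 × 10 × sin 15° = 27.952 N down its slope.
The 14 kg side's 111.809 N exceeds the other side's 27.952 N, so that mass slides down and the 10.8 kg mass slides up. Taking that direction as positive, Newton's second law for the whole system gives 111.809 − 27.952 = (14 + 10.8) a, so a = 83.857 / 24.8 = 3.3813 m/s².

3.38 m/s²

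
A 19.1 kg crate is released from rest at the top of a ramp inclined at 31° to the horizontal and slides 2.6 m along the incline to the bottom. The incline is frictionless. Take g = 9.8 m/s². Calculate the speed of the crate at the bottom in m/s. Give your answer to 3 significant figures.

The weight component along the incline is mg sin 31° = 96.405 N and the normal force is N = mg cos 31° = 160.445 N.
With no friction, a = g sin 31° = 5.0474 m/s².
Starting from rest over a distance of 2.6 m, v² = 2aL = 2 × 5.0474 × 2.6 = 26.2465, so v = 5.1231 m/s.

5.12 m/s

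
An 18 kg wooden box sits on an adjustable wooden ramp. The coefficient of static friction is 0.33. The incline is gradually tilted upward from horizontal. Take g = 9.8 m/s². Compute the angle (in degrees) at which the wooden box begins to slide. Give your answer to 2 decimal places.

18.26°

At the threshold of sliding, static friction is at its maximum μ_s N and exactly balances the weight component along the incline: mg sin θ = μ_s mg cos θ.
Hence tan θ = μ_s = 0.33, so θ = arctan(0.33) = 18.2629°.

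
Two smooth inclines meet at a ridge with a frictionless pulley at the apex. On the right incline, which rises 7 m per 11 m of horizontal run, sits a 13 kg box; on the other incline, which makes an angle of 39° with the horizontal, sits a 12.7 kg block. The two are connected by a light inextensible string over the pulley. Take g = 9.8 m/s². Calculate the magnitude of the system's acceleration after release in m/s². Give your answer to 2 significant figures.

0.39 m/s²

Resolve each weight along its own incline: the 13 kg mass has component 13 × 9.8 × sin 32.47° = 68.398 N down its slope, and the 12.7 kg mass has 12.7 × 9.8 × sin 39° = 78.325 N down its slope.
The 12.7 kg side's 78.325 N exceeds the other side's 68.398 N, so that mass slides down and the 13 kg mass slides up. Taking that direction as positive, Newton's second law for the whole system gives 78.325 − 68.398 = (13 + 12.7) a, so a = 9.927 / 25.7 = 0.3863 m/s².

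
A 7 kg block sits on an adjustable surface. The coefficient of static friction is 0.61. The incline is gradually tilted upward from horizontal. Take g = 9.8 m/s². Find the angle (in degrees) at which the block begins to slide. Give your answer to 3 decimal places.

At the threshold of sliding, static friction is at its maximum μ_s N and exactly balances the weight component along the incline: mg sin θ = μ_s mg cos θ.
Hence tan θ = μ_s = 0.61, so θ = arctan(0.61) = 31.3832°.

31.383°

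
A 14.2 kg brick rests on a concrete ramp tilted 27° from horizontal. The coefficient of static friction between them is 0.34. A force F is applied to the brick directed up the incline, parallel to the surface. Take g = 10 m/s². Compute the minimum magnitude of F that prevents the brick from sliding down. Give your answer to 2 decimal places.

The normal force is N = mg cos 27° = 126.523 N. With F at its minimum the brick is on the verge of sliding down, so static friction is at its maximum μ_s N = 0.34 × 126.523 = 43.018 N and acts up the slope.
Equilibrium along the incline: F + μ_s N = mg sin 27°, so F = 64.467 − 43.018 = 21.449 N.

21.45 N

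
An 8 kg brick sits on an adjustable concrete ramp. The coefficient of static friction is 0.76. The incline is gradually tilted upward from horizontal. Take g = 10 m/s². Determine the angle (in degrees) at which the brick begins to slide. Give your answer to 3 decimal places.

37.235°

At the threshold of sliding, static friction is at its maximum μ_s N and exactly balances the weight component along the incline: mg sin θ = μ_s mg cos θ.
Hence tan θ = μ_s = 0.76, so θ = arctan(0.76) = 37.2348°.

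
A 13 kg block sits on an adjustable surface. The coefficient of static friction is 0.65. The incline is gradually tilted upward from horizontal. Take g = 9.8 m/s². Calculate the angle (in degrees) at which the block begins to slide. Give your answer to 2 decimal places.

At the threshold of sliding, static friction is at its maximum μ_s N and exactly balances the weight component along the incline: mg sin θ = μ_s mg cos θ.
Hence tan θ = μ_s = 0.65, so θ = arctan(0.65) = 33.0239°.

33.02°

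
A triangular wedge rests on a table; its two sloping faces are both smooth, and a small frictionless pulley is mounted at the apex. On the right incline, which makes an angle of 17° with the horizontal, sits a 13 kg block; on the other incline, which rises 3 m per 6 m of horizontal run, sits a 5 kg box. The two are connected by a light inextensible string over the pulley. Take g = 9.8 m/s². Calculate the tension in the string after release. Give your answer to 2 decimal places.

26.17 N

Resolve each weight along its own incline: the 13 kg mass has component 13 × 9.8 × sin 17° = 37.248 N down its slope, and the 5 kg mass has 5 × 9.8 × sin 26.57° = 21.913 N down its slope.
The 13 kg side's 37.248 N exceeds the other side's 21.913 N, so that mass slides down and the 5 kg mass slides up. Taking that direction as positive, Newton's second law for the whole system gives 37.248 − 21.913 = (13 + 5) a, so a = 15.335 / 18 = 0.8519 m/s².
For the 5 kg mass (up-slope positive): T − 21.913 = 5 × 0.8519, so T = 26.172 N.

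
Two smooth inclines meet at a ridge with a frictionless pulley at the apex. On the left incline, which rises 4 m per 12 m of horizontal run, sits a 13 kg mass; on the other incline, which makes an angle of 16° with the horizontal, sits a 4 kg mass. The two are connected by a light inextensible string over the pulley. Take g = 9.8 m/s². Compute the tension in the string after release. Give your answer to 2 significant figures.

Resolve each weight along its own incline: the 13 kg mass has component 13 × 9.8 × sin 18.43° = 40.287 N down its slope, and the 4 kg mass has 4 × 9.8 × sin 16° = 10.805 N down its slope.
The 13 kg side's 40.287 N exceeds the other side's 10.805 N, so that mass slides down and the 4 kg mass slides up. Taking that direction as positive, Newton's second law for the whole system gives 40.287 − 10.805 = (13 + 4) a, so a = 29.482 / 17 = 1.7342 m/s².
For the 4 kg mass (up-slope positive): T − 10.805 = 4 × 1.7342, so T = 17.742 N.

18 N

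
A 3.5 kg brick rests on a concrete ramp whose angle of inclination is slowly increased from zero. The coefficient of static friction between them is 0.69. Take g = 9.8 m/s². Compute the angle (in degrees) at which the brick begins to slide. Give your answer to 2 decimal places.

At the threshold of sliding, static friction is at its maximum μ_s N and exactly balances the weight component along the incline: mg sin θ = μ_s mg cos θ.
Hence tan θ = μ_s = 0.69, so θ = arctan(0.69) = 34.6057°.

34.61°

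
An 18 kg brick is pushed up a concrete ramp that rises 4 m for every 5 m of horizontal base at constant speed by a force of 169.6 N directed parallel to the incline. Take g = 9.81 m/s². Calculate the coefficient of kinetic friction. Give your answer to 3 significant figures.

0.430

At constant speed ΣF = 0 along the incline. The applied 169.6 N acts up the slope; the weight component mg sin 38.66° = 110.309 N and kinetic friction μN both act down the slope.
So 169.6 = 110.309 + μ × 137.886, giving μ = (169.6 − 110.309) / 137.886 = 0.4300.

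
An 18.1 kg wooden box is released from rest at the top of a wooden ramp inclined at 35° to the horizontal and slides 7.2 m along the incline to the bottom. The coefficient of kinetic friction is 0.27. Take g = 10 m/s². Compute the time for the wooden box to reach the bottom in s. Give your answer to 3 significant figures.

The weight component along the incline is mg sin 35° = 103.817 N and the normal force is N = mg cos 35° = 148.267 N.
Friction up the slope is f = μN = 0.27 × 148.267 = 40.032 N, so the net downslope force is 103.817 − 40.032 = 63.785 N and a = 63.785 / 18.1 = 3.5240 m/s².
Starting from rest, L = ½at², so t = √(2L/a) = √(2 × 7.2 / 3.5240) = 2.0215 s.

2.02 s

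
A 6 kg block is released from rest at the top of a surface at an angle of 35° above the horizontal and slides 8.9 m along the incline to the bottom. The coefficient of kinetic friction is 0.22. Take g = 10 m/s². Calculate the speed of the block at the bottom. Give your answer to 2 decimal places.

The weight component along the incline is mg sin 35° = 34.415 N and the normal force is N = mg cos 35° = 49.149 N.
Friction up the slope is f = μN = 0.22 × 49.149 = 10.813 N, so the net downslope force is 34.415 − 10.813 = 23.602 N and a = 23.602 / 6 = 3.9337 m/s².
Starting from rest over a distance of 8.9 m, v² = 2aL = 2 × 3.9337 × 8.9 = 70.0199, so v = 8.3678 m/s.

8.37 m/s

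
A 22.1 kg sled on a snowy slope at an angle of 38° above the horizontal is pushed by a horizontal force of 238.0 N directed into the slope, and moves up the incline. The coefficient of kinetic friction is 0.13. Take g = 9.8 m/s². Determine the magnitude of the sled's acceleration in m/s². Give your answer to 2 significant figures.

0.59 m/s²

The horizontal push has components F cos 38° = 238.0 × 0.7880 = 187.544 N up the incline and F sin 38° = 238.0 × 0.6157 = 146.537 N pressing into the surface.
The normal force is therefore N = mg cos 38° + F sin 38° = 170.665 + 146.537 = 317.202 N, and kinetic friction down the slope is μN = 0.13 × 317.202 = 41.236 N.
Along the incline: F cos 38° − mg sin 38° − μN = ma, so 187.544 − 133.348 − 41.236 = 22.1 a, giving a = 0.5864 m/s².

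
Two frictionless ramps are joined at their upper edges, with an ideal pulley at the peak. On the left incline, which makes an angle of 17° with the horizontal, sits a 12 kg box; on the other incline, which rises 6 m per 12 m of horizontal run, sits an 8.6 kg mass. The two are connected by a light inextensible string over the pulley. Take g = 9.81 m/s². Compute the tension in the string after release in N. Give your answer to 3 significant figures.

Resolve each weight along its own incline: the 12 kg mass has component 12 × 9.81 × sin 17° = 34.418 N down its slope, and the 8.6 kg mass has 8.6 × 9.81 × sin 26.57° = 37.730 N down its slope.
The 8.6 kg side's 37.730 N exceeds the other side's 34.418 N, so that mass slides down and the 12 kg mass slides up. Taking that direction as positive, Newton's second law for the whole system gives 37.730 − 34.418 = (12 + 8.6) a, so a = 3.312 / 20.6 = 0.1608 m/s².
For the 12 kg mass (up-slope positive): T − 34.418 = 12 × 0.1608, so T = 36.348 N.

36.3 N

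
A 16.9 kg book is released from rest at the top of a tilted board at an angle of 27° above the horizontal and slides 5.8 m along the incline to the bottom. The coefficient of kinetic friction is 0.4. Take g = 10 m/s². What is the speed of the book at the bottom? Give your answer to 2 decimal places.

3.36 m/s

The weight component along the incline is mg sin 27° = 76.724 N and the normal force is N = mg cos 27° = 150.580 N.
Friction up the slope is f = μN = 0.4 × 150.580 = 60.232 N, so the net downslope force is 76.724 − 60.232 = 16.492 N and a = 16.492 / 16.9 = 0.9759 m/s².
Starting from rest over a distance of 5.8 m, v² = 2aL = 2 × 0.9759 × 5.8 = 11.3204, so v = 3.3646 m/s.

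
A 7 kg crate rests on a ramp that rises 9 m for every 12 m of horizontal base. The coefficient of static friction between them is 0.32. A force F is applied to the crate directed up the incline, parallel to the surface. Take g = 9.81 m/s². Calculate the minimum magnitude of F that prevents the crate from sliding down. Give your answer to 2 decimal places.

23.62 N

The normal force is N = mg cos 36.87° = 54.936 N. With F at its minimum the crate is on the verge of sliding down, so static friction is at its maximum μ_s N = 0.32 × 54.936 = 17.580 N and acts up the slope.
Equilibrium along the incline: F + μ_s N = mg sin 36.87°, so F = 41.202 − 17.580 = 23.622 N.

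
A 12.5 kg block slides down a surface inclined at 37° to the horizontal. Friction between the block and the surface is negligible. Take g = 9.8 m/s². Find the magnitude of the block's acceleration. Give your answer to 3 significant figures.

5.90 m/s²

Resolving the weight along the incline: the component pulling the block down the slope is mg sin 37° = 12.5 × 9.8 × 0.6018 = 73.721 N, and the normal force is N = mg cos 37° = 12.5 × 9.8 × 0.7986 = 97.829 N.
With no friction the net force along the incline is 73.721 N, so a = g sin 37° = 73.721 / 12.5 = 5.8977 m/s².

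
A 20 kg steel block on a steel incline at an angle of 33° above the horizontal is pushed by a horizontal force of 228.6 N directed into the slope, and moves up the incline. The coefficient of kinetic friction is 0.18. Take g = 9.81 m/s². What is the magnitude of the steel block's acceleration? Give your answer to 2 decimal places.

1.64 m/s²

The horizontal push has components F cos 33° = 228.6 × 0.8387 = 191.727 N up the incline and F sin 33° = 228.6 × 0.5446 = 124.496 N pressing into the surface.
The normal force is therefore N = mg cos 33° + F sin 33° = 164.553 + 124.496 = 289.049 N, and kinetic friction down the slope is μN = 0.18 × 289.049 = 52.029 N.
Along the incline: F cos 33° − mg sin 33° − μN = ma, so 191.727 − 106.851 − 52.029 = 20 a, giving a = 1.6423 m/s².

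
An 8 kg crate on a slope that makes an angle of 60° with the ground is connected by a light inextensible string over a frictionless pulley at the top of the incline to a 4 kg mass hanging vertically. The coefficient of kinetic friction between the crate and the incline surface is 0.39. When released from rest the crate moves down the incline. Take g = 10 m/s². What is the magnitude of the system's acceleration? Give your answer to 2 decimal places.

For the crate on the incline: the weight component along the slope is m₁g sin 60° = 8 × 10 × 0.8660 = 69.280 N and the normal force is N = m₁g cos 60° = 40.000 N.
Kinetic friction opposes the crate's motion down the incline: f = μN = 0.39 × 40.000 = 15.600 N acting up the slope.
Newton's second law for the crate (down-slope positive): 69.280 − 15.600 − T = 8 a. For the hanging mass (upward positive): T − 4 × 10 = 4 a.
Adding the two equations eliminates T: 13.680 = 12 a, so a = 1.1400 m/s².

1.14 m/s²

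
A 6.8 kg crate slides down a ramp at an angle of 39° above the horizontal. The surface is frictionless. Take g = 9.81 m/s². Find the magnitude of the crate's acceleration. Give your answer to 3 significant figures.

Resolving the weight along the incline: the component pulling the crate down the slope is mg sin 39° = 6.8 × 9.81 × 0.6293 = 41.979 N, and the normal force is N = mg cos 39° = 6.8 × 9.81 × 0.7771 = 51.839 N.
With no friction the net force along the incline is 41.979 N, so a = g sin 39° = 41.979 / 6.8 = 6.1734 m/s².

6.17 m/s²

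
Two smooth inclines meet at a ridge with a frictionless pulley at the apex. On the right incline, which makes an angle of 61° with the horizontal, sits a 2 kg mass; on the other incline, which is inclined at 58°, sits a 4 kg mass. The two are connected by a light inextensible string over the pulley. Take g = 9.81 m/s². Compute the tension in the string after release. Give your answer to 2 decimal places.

Resolve each weight along its own incline: the 2 kg mass has component 2 × 9.81 × sin 61° = 17.160 N down its slope, and the 4 kg mass has 4 × 9.81 × sin 58° = 33.277 N down its slope.
The 4 kg side's 33.277 N exceeds the other side's 17.160 N, so that mass slides down and the 2 kg mass slides up. Taking that direction as positive, Newton's second law for the whole system gives 33.277 − 17.160 = (2 + 4) a, so a = 16.117 / 6 = 2.6862 m/s².
For the 2 kg mass (up-slope positive): T − 17.160 = 2 × 2.6862, so T = 22.532 N.

22.53 N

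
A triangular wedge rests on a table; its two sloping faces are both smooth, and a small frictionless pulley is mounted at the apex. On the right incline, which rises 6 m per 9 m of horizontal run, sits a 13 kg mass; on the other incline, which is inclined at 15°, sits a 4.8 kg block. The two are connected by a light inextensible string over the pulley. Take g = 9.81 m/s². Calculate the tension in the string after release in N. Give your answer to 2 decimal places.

Resolve each weight along its own incline: the 13 kg mass has component 13 × 9.81 × sin 33.69° = 70.741 N down its slope, and the 4.8 kg mass has 4.8 × 9.81 × sin 15° = 12.187 N down its slope.
The 13 kg side's 70.741 N exceeds the other side's 12.187 N, so that mass slides down and the 4.8 kg mass slides up. Taking that direction as positive, Newton's second law for the whole system gives 70.741 − 12.187 = (13 + 4.8) a, so a = 58.554 / 17.8 = 3.2896 m/s².
For the 4.8 kg mass (up-slope positive): T − 12.187 = 4.8 × 3.2896, so T = 27.977 N.

27.98 N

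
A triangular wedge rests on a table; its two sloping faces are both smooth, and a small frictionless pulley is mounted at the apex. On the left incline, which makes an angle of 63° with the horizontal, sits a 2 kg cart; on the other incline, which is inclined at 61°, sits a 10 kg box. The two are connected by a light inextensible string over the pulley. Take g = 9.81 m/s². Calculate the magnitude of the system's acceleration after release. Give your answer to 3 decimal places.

5.693 m/s²

Resolve each weight along its own incline: the 2 kg mass has component 2 × 9.81 × sin 63° = 17.482 N down its slope, and the 10 kg mass has 10 × 9.81 × sin 61° = 85.800 N down its slope.
The 10 kg side's 85.800 N exceeds the other side's 17.482 N, so that mass slides down and the 2 kg mass slides up. Taking that direction as positive, Newton's second law for the whole system gives 85.800 − 17.482 = (2 + 10) a, so a = 68.318 / 12 = 5.6932 m/s².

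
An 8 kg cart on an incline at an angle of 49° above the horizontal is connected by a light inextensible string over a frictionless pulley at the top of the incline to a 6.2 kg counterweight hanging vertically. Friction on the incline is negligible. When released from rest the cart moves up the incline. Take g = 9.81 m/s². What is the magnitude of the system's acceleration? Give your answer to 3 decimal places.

For the cart on the incline: the weight component along the slope is m₁g sin 49° = 8 × 9.81 × 0.7547 = 59.229 N and the normal force is N = m₁g cos 49° = 51.488 N.
Newton's second law for the cart (up-slope positive): T − 59.229 = 8 a. For the hanging counterweight (downward positive): 6.2 × 9.81 − T = 6.2 a.
Adding the two equations eliminates T: 1.593 = 14.2 a, so a = 0.1122 m/s².

0.112 m/s²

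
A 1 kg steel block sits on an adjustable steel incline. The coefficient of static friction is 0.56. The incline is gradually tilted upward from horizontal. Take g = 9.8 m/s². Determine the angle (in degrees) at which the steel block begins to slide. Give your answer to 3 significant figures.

29.2°

At the threshold of sliding, static friction is at its maximum μ_s N and exactly balances the weight component along the incline: mg sin θ = μ_s mg cos θ.
Hence tan θ = μ_s = 0.56, so θ = arctan(0.56) = 29.2488°.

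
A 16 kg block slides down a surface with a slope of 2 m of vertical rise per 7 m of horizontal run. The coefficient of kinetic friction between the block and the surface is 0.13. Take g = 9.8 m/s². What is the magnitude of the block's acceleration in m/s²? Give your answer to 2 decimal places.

Resolving the weight along the incline: the component pulling the block down the slope is mg sin 15.95° = 16 × 9.8 × 0.2747 = 43.073 N, and the normal force is N = mg cos 15.95° = 16 × 9.8 × 0.9615 = 150.763 N.
Kinetic friction acts up the slope with magnitude f = μN = 0.13 × 150.763 = 19.599 N.
Net force along the incline is 43.073 − 19.599 = 23.474 N, so a = 23.474 / 16 = 1.4671 m/s².

1.47 m/s²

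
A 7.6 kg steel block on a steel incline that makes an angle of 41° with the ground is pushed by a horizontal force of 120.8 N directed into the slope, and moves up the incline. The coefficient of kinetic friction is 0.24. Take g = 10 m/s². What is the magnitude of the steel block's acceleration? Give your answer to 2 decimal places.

The horizontal push has components F cos 41° = 120.8 × 0.7547 = 91.168 N up the incline and F sin 41° = 120.8 × 0.6561 = 79.257 N pressing into the surface.
The normal force is therefore N = mg cos 41° + F sin 41° = 57.357 + 79.257 = 136.614 N, and kinetic friction down the slope is μN = 0.24 × 136.614 = 32.787 N.
Along the incline: F cos 41° − mg sin 41° − μN = ma, so 91.168 − 49.864 − 32.787 = 7.6 a, giving a = 1.1207 m/s².

1.12 m/s²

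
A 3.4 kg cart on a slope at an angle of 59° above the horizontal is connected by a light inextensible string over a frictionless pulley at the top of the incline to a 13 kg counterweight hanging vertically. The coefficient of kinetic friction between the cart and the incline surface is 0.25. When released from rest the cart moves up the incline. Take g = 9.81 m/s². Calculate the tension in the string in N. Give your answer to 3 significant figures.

52.5 N

For the cart on the incline: the weight component along the slope is m₁g sin 59° = 3.4 × 9.81 × 0.8572 = 28.591 N and the normal force is N = m₁g cos 59° = 17.179 N.
Kinetic friction opposes the cart's motion up the incline: f = μN = 0.25 × 17.179 = 4.295 N acting down the slope.
Newton's second law for the cart (up-slope positive): T − 28.591 − 4.295 = 3.4 a. For the hanging counterweight (downward positive): 13 × 9.81 − T = 13 a.
Adding the two equations eliminates T: 94.644 = 16.4 a, so a = 5.7710 m/s².
Then from the hanging counterweight's equation, T = 13 × (9.81 − 5.7710) = 52.507 N.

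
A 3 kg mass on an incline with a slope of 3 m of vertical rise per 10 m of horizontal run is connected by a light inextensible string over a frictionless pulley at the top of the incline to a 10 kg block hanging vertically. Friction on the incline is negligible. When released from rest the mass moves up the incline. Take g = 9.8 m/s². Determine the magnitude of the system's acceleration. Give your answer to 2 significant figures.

6.9 m/s²

For the mass on the incline: the weight component along the slope is m₁g sin 16.70° = 3 × 9.8 × 0.2873 = 8.447 N and the normal force is N = m₁g cos 16.70° = 28.160 N.
Newton's second law for the mass (up-slope positive): T − 8.447 = 3 a. For the hanging block (downward positive): 10 × 9.8 − T = 10 a.
Adding the two equations eliminates T: 89.553 = 13 a, so a = 6.8887 m/s².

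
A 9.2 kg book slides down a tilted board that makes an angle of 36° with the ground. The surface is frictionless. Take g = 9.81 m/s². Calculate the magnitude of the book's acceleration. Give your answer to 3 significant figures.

5.77 m/s²

Resolving the weight along the incline: the component pulling the book down the slope is mg sin 36° = 9.2 × 9.81 × 0.5878 = 53.050 N, and the normal force is N = mg cos 36° = 9.2 × 9.81 × 0.8090 = 73.014 N.
With no friction the net force along the incline is 53.050 N, so a = g sin 36° = 53.050 / 9.2 = 5.7663 m/s².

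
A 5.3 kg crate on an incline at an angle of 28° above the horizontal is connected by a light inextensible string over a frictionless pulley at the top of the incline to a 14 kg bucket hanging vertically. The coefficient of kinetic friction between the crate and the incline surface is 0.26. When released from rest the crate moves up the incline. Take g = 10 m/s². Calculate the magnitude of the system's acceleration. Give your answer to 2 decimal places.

For the crate on the incline: the weight component along the slope is m₁g sin 28° = 5.3 × 10 × 0.4695 = 24.883 N and the normal force is N = m₁g cos 28° = 46.796 N.
Kinetic friction opposes the crate's motion up the incline: f = μN = 0.26 × 46.796 = 12.167 N acting down the slope.
Newton's second law for the crate (up-slope positive): T − 24.883 − 12.167 = 5.3 a. For the hanging bucket (downward positive): 14 × 10 − T = 14 a.
Adding the two equations eliminates T: 102.950 = 19.3 a, so a = 5.3342 m/s².

5.33 m/s²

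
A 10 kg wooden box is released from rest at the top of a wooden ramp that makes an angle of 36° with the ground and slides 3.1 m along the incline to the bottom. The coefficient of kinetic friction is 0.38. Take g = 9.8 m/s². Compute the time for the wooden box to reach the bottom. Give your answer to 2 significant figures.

1.5 s

The weight component along the incline is mg sin 36° = 57.603 N and the normal force is N = mg cos 36° = 79.284 N.
Friction up the slope is f = μN = 0.38 × 79.284 = 30.128 N, so the net downslope force is 57.603 − 30.128 = 27.475 N and a = 27.475 / 10 = 2.7475 m/s².
Starting from rest, L = ½at², so t = √(2L/a) = √(2 × 3.1 / 2.7475) = 1.5022 s.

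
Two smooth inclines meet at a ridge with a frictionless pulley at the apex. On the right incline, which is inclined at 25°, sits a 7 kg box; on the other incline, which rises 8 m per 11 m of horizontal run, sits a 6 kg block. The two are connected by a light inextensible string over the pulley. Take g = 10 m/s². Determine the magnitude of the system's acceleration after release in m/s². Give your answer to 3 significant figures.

0.439 m/s²

Resolve each weight along its own incline: the 7 kg mass has component 7 × 10 × sin 25° = 29.583 N down its slope, and the 6 kg mass has 6 × 10 × sin 36.03° = 35.290 N down its slope.
The 6 kg side's 35.290 N exceeds the other side's 29.583 N, so that mass slides down and the 7 kg mass slides up. Taking that direction as positive, Newton's second law for the whole system gives 35.290 − 29.583 = (7 + 6) a, so a = 5.707 / 13 = 0.4390 m/s².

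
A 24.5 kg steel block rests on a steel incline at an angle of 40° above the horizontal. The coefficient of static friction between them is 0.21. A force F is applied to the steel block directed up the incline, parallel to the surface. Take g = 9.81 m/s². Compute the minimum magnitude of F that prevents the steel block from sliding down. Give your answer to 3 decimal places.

The normal force is N = mg cos 40° = 184.115 N. With F at its minimum the steel block is on the verge of sliding down, so static friction is at its maximum μ_s N = 0.21 × 184.115 = 38.664 N and acts up the slope.
Equilibrium along the incline: F + μ_s N = mg sin 40°, so F = 154.491 − 38.664 = 115.827 N.

115.827 N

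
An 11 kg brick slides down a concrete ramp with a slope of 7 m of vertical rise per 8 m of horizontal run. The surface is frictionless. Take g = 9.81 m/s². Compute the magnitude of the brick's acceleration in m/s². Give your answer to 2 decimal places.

6.46 m/s²

Resolving the weight along the incline: the component pulling the brick down the slope is mg sin 41.19° = 11 × 9.81 × 0.6585 = 71.059 N, and the normal force is N = mg cos 41.19° = 11 × 9.81 × 0.7526 = 81.213 N.
With no friction the net force along the incline is 71.059 N, so a = g sin 41.19° = 71.059 / 11 = 6.4599 m/s².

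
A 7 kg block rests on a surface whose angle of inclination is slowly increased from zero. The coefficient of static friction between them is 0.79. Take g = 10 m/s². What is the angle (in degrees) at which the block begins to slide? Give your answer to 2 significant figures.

At the threshold of sliding, static friction is at its maximum μ_s N and exactly balances the weight component along the incline: mg sin θ = μ_s mg cos θ.
Hence tan θ = μ_s = 0.79, so θ = arctan(0.79) = 38.3087°.

38°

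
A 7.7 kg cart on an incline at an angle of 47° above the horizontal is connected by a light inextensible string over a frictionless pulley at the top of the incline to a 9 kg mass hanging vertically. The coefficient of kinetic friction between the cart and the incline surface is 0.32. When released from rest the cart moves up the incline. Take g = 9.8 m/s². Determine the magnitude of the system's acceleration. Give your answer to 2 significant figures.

For the cart on the incline: the weight component along the slope is m₁g sin 47° = 7.7 × 9.8 × 0.7314 = 55.191 N and the normal force is N = m₁g cos 47° = 51.464 N.
Kinetic friction opposes the cart's motion up the incline: f = μN = 0.32 × 51.464 = 16.468 N acting down the slope.
Newton's second law for the cart (up-slope positive): T − 55.191 − 16.468 = 7.7 a. For the hanging mass (downward positive): 9 × 9.8 − T = 9 a.
Adding the two equations eliminates T: 16.541 = 16.7 a, so a = 0.9905 m/s².

0.99 m/s²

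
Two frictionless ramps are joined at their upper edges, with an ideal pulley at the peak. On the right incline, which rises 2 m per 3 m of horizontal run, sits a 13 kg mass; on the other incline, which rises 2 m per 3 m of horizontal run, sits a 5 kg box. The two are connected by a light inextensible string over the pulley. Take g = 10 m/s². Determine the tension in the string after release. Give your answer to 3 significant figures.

Resolve each weight along its own incline: the 13 kg mass has component 13 × 10 × sin 33.69° = 72.111 N down its slope, and the 5 kg mass has 5 × 10 × sin 33.69° = 27.735 N down its slope.
The 13 kg side's 72.111 N exceeds the other side's 27.735 N, so that mass slides down and the 5 kg mass slides up. Taking that direction as positive, Newton's second law for the whole system gives 72.111 − 27.735 = (13 + 5) a, so a = 44.376 / 18 = 2.4653 m/s².
For the 5 kg mass (up-slope positive): T − 27.735 = 5 × 2.4653, so T = 40.061 N.

40.1 N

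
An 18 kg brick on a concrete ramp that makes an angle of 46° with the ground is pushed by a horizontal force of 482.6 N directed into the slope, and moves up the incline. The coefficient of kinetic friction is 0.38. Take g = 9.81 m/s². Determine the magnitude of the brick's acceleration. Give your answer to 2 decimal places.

1.65 m/s²

The horizontal push has components F cos 46° = 482.6 × 0.6947 = 335.262 N up the incline and F sin 46° = 482.6 × 0.7193 = 347.134 N pressing into the surface.
The normal force is therefore N = mg cos 46° + F sin 46° = 122.670 + 347.134 = 469.804 N, and kinetic friction down the slope is μN = 0.38 × 469.804 = 178.526 N.
Along the incline: F cos 46° − mg sin 46° − μN = ma, so 335.262 − 127.014 − 178.526 = 18 a, giving a = 1.6512 m/s².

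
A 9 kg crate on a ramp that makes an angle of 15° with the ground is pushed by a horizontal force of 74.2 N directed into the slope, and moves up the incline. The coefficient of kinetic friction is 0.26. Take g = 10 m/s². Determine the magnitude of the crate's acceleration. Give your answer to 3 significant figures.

2.31 m/s²

The horizontal push has components F cos 15° = 74.2 × 0.9659 = 71.670 N up the incline and F sin 15° = 74.2 × 0.2588 = 19.203 N pressing into the surface.
The normal force is therefore N = mg cos 15° + F sin 15° = 86.931 + 19.203 = 106.134 N, and kinetic friction down the slope is μN = 0.26 × 106.134 = 27.595 N.
Along the incline: F cos 15° − mg sin 15° − μN = ma, so 71.670 − 23.292 − 27.595 = 9 a, giving a = 2.3092 m/s².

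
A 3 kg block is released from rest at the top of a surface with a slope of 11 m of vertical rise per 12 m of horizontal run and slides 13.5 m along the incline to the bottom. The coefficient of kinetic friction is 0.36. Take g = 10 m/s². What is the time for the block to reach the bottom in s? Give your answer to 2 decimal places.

2.57 s

The weight component along the incline is mg sin 42.51° = 20.272 N and the normal force is N = mg cos 42.51° = 22.115 N.
Friction up the slope is f = μN = 0.36 × 22.115 = 7.961 N, so the net downslope force is 20.272 − 7.961 = 12.311 N and a = 12.311 / 3 = 4.1037 m/s².
Starting from rest, L = ½at², so t = √(2L/a) = √(2 × 13.5 / 4.1037) = 2.5650 s.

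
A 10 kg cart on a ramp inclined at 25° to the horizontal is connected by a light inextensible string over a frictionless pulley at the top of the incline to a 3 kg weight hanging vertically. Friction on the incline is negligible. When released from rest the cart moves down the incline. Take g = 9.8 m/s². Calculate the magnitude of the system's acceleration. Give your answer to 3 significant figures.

0.924 m/s²

For the cart on the incline: the weight component along the slope is m₁g sin 25° = 10 × 9.8 × 0.4226 = 41.415 N and the normal force is N = m₁g cos 25° = 88.818 N.
Newton's second law for the cart (down-slope positive): 41.415 − T = 10 a. For the hanging weight (upward positive): T − 3 × 9.8 = 3 a.
Adding the two equations eliminates T: 12.015 = 13 a, so a = 0.9242 m/s².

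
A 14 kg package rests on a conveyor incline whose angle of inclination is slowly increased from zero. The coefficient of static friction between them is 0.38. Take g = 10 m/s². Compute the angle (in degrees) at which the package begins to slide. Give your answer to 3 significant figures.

20.8°

At the threshold of sliding, static friction is at its maximum μ_s N and exactly balances the weight component along the incline: mg sin θ = μ_s mg cos θ.
Hence tan θ = μ_s = 0.38, so θ = arctan(0.38) = 20.8068°.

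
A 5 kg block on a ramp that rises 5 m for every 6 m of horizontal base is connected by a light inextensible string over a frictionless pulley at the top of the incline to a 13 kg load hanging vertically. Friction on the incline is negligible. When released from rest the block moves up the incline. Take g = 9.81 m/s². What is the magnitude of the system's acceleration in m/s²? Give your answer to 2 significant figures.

For the block on the incline: the weight component along the slope is m₁g sin 39.81° = 5 × 9.81 × 0.6402 = 31.402 N and the normal force is N = m₁g cos 39.81° = 37.681 N.
Newton's second law for the block (up-slope positive): T − 31.402 = 5 a. For the hanging load (downward positive): 13 × 9.81 − T = 13 a.
Adding the two equations eliminates T: 96.128 = 18 a, so a = 5.3404 m/s².

5.3 m/s²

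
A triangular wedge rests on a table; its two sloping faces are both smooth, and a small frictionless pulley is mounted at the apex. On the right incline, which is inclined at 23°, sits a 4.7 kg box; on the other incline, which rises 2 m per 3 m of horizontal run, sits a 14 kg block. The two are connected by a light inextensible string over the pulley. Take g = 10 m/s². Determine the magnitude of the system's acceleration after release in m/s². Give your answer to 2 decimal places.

Resolve each weight along its own incline: the 4.7 kg mass has component 4.7 × 10 × sin 23° = 18.364 N down its slope, and the 14 kg mass has 14 × 10 × sin 33.69° = 77.658 N down its slope.
The 14 kg side's 77.658 N exceeds the other side's 18.364 N, so that mass slides down and the 4.7 kg mass slides up. Taking that direction as positive, Newton's second law for the whole system gives 77.658 − 18.364 = (4.7 + 14) a, so a = 59.294 / 18.7 = 3.1708 m/s².

3.17 m/s²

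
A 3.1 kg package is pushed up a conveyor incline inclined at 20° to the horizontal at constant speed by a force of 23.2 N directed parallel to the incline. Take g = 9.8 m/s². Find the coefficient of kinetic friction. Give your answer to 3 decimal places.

At constant speed ΣF = 0 along the incline. The applied 23.2 N acts up the slope; the weight component mg sin 20° = 10.391 N and kinetic friction μN both act down the slope.
So 23.2 = 10.391 + μ × 28.548, giving μ = (23.2 − 10.391) / 28.548 = 0.4487.

0.449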